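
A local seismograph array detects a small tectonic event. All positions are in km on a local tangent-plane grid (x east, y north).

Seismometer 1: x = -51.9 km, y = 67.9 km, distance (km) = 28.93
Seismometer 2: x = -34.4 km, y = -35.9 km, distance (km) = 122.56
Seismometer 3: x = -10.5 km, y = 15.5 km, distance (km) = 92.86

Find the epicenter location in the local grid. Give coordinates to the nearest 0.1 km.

Circle about each station: (x + 51.9)² + (y − 67.9)² = 28.93²; (x + 34.4)² + (y + 35.9)² = 122.56²; (x + 10.5)² + (y − 15.5)² = 92.86².
Subtracting pairs of circle equations eliminates x²+y² and gives linear equations (the radical axes):
35.0 x − 207.6 y = -19015.86
82.8 x − 104.8 y = -14739.55
Solving the 2×2 system: x ≈ -78.9, y ≈ 78.3 km.
Check against Seismometer 1 (with the unrounded x, y): √((x + 51.9)²+(y − 67.9)²) = 28.95 ≈ 28.93 km. ✓

-78.9 km east, 78.3 km north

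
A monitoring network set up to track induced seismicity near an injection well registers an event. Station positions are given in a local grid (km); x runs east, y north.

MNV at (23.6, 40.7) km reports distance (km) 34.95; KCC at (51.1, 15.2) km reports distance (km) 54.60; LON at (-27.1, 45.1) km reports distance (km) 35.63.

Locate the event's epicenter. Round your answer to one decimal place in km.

(-3.4, 18.5)

Circle about each station: (x − 23.6)² + (y − 40.7)² = 34.95²; (x − 51.1)² + (y − 15.2)² = 54.60²; (x + 27.1)² + (y − 45.1)² = 35.63².
Subtracting the MNV equation from the KCC and LON equations removes the quadratic terms:
55.0 x − 51.0 y = -1130.86
-101.4 x + 8.8 y = 506.98
Solving the 2×2 system: x ≈ -3.4, y ≈ 18.5 km.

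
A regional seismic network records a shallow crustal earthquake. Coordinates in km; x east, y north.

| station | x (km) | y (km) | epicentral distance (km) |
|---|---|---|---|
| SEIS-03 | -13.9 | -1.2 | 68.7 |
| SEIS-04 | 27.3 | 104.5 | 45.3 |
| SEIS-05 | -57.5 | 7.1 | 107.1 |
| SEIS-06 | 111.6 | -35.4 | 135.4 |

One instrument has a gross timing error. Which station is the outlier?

Solve using three stations at a time. Using SEIS-03, SEIS-04, SEIS-06 (subtract circle equations pairwise → linear system) gives (x, y) ≈ (16.1, 60.6).
Distances from that point to each station vs reported:
  SEIS-03: calculated 68.7 vs reported 68.7 → residual 0.0 km
  SEIS-04: calculated 45.3 vs reported 45.3 → residual 0.0 km
  SEIS-05: calculated 91.0 vs reported 107.1 → residual 16.1 km
  SEIS-06: calculated 135.4 vs reported 135.4 → residual 0.0 km
SEIS-03, SEIS-04, SEIS-06 are mutually consistent (residuals ≈ 0); SEIS-05 is off by 16.1 km.

SEIS-05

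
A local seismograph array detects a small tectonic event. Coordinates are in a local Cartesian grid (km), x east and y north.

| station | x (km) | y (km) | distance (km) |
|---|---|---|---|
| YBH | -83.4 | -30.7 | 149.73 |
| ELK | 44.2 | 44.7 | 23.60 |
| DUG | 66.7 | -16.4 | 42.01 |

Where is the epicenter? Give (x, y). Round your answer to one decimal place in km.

(55.9, 24.2)

Circle about each station: (x + 83.4)² + (y + 30.7)² = 149.73²; (x − 44.2)² + (y − 44.7)² = 23.60²; (x − 66.7)² + (y + 16.4)² = 42.01².
Subtracting the YBH equation from the ELK and DUG equations removes the quadratic terms:
255.2 x + 150.8 y = 17915.79
300.2 x + 28.6 y = 17474.03
Solving the 2×2 system: x ≈ 55.9, y ≈ 24.2 km.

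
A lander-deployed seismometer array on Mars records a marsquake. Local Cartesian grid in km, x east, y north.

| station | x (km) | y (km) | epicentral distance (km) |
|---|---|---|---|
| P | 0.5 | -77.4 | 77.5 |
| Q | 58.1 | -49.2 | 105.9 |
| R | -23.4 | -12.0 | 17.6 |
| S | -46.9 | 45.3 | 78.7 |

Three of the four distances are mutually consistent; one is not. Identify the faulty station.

S

Solve using three stations at a time. Using P, Q, R (subtract circle equations pairwise → linear system) gives (x, y) ≈ (-41.0, -12.0).
Distances from that point to each station vs reported:
  P: calculated 77.5 vs reported 77.5 → residual 0.0 km
  Q: calculated 105.9 vs reported 105.9 → residual 0.0 km
  R: calculated 17.6 vs reported 17.6 → residual 0.0 km
  S: calculated 57.6 vs reported 78.7 → residual 21.1 km
P, Q, R are mutually consistent (residuals ≈ 0); S is off by 21.1 km.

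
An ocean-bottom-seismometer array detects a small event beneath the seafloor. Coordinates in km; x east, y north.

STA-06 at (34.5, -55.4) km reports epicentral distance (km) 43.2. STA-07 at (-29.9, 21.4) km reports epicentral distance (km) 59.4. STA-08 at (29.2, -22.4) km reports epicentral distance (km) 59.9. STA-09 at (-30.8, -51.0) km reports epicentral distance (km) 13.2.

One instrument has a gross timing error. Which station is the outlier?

STA-06

Solve using three stations at a time. Using STA-07, STA-08, STA-09 (subtract circle equations pairwise → linear system) gives (x, y) ≈ (-28.6, -38.0).
Distances from that point to each station vs reported:
  STA-06: calculated 65.5 vs reported 43.2 → residual 22.3 km
  STA-07: calculated 59.4 vs reported 59.4 → residual 0.0 km
  STA-08: calculated 59.9 vs reported 59.9 → residual 0.0 km
  STA-09: calculated 13.2 vs reported 13.2 → residual 0.0 km
STA-07, STA-08, STA-09 are mutually consistent (residuals ≈ 0); STA-06 is off by 22.3 km.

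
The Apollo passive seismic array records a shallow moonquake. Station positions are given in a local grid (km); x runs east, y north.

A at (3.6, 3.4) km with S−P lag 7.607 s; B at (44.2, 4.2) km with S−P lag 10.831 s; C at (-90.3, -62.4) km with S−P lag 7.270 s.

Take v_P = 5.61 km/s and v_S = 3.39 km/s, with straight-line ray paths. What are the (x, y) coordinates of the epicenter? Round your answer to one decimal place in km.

x ≈ -28.7 km, y ≈ -53.2 km

Distance from S−P lag: d = Δt · v_P v_S / (v_P − v_S) = Δt · (5.61·3.39)/(5.61−3.39) ≈ 8.5666·Δt.
So d_A = 65.17, d_B = 92.79, d_C = 62.28 km.
Circle about each station: (x − 3.6)² + (y − 3.4)² = 65.17²; (x − 44.2)² + (y − 4.2)² = 92.79²; (x + 90.3)² + (y + 62.4)² = 62.28².
Subtracting the A equation from the B and C equations removes the quadratic terms:
81.2 x + 1.6 y = -2416.10
-187.8 x − 131.6 y = 12391.66
Solving the 2×2 system: x ≈ -28.7, y ≈ -53.2 km.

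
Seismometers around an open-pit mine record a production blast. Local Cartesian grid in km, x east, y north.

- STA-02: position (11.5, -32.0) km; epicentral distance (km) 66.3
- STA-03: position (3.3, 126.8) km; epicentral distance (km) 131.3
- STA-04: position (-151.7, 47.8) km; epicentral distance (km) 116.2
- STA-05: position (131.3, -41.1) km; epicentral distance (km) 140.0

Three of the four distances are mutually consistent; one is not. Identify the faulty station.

STA-05

Solve using three stations at a time. Using STA-02, STA-03, STA-04 (subtract circle equations pairwise → linear system) gives (x, y) ≈ (-44.0, 4.3).
Distances from that point to each station vs reported:
  STA-02: calculated 66.3 vs reported 66.3 → residual 0.0 km
  STA-03: calculated 131.3 vs reported 131.3 → residual 0.0 km
  STA-04: calculated 116.2 vs reported 116.2 → residual 0.0 km
  STA-05: calculated 181.0 vs reported 140.0 → residual 41.0 km
STA-02, STA-03, STA-04 are mutually consistent (residuals ≈ 0); STA-05 is off by 41.0 km.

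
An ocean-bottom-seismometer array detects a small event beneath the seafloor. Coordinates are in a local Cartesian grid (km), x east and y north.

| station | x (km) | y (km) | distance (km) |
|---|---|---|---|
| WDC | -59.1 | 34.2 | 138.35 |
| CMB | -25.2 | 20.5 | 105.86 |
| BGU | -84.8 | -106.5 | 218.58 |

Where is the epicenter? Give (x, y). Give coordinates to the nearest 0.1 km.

Circle about each station: (x + 59.1)² + (y − 34.2)² = 138.35²; (x + 25.2)² + (y − 20.5)² = 105.86²; (x + 84.8)² + (y + 106.5)² = 218.58².
Subtracting pairs of circle equations eliminates x²+y² and gives linear equations (the radical axes):
67.8 x − 27.4 y = 4327.22
-51.4 x − 281.4 y = -14765.65
Solving the 2×2 system: x ≈ 79.2, y ≈ 38.0 km.

79.2 km east, 38.0 km north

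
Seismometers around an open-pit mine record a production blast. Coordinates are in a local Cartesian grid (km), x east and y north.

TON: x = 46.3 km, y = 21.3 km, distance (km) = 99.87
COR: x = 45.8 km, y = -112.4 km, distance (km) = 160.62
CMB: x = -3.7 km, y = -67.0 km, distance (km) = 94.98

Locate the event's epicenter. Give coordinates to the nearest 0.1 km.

-53.3 km east, 14.0 km north

Circle about each station: (x − 46.3)² + (y − 21.3)² = 99.87²; (x − 45.8)² + (y + 112.4)² = 160.62²; (x + 3.7)² + (y + 67.0)² = 94.98².
Subtracting pairs of circle equations eliminates x²+y² and gives linear equations (the radical axes):
-1.0 x − 267.4 y = -3690.75
-100.0 x − 176.6 y = 2858.13
Solving the 2×2 system: x ≈ -53.3, y ≈ 14.0 km.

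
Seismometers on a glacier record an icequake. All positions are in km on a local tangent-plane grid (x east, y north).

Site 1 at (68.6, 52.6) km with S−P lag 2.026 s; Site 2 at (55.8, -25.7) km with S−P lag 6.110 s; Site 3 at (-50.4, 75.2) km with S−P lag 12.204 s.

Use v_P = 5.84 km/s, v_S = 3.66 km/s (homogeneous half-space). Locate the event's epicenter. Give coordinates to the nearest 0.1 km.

Distance from S−P lag: d = Δt · v_P v_S / (v_P − v_S) = Δt · (5.84·3.66)/(5.84−3.66) ≈ 9.8048·Δt.
So d_Site 1 = 19.86, d_Site 2 = 59.91, d_Site 3 = 119.66 km.
Circle about each station: (x − 68.6)² + (y − 52.6)² = 19.86²; (x − 55.8)² + (y + 25.7)² = 59.91²; (x + 50.4)² + (y − 75.2)² = 119.66².
Subtracting the Site 1 equation from the Site 2 and Site 3 equations removes the quadratic terms:
-25.6 x − 156.6 y = -6893.38
-238.0 x + 45.2 y = -13201.62
Solving the 2×2 system: x ≈ 61.9, y ≈ 33.9 km.

(61.9, 33.9)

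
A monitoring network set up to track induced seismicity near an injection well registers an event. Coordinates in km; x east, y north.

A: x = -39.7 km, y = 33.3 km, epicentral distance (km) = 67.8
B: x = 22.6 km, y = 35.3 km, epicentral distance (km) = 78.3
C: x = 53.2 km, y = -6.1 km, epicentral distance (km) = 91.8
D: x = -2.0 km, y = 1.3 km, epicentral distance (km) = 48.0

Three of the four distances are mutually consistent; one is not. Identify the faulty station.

B

Solve using three stations at a time. Using A, C, D (subtract circle equations pairwise → linear system) gives (x, y) ≈ (-34.1, -34.2).
Distances from that point to each station vs reported:
  A: calculated 67.7 vs reported 67.8 → residual 0.1 km
  B: calculated 89.7 vs reported 78.3 → residual 11.4 km
  C: calculated 91.7 vs reported 91.8 → residual 0.1 km
  D: calculated 47.8 vs reported 48.0 → residual 0.2 km
A, C, D are mutually consistent (residuals ≈ 0); B is off by 11.4 km.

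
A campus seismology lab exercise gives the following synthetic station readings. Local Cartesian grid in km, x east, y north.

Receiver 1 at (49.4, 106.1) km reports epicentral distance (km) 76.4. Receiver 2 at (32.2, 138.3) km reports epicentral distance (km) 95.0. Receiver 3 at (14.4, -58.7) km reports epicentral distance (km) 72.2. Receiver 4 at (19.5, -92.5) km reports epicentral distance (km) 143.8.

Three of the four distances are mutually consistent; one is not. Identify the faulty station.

Receiver 3

Solve using three stations at a time. Using Receiver 1, Receiver 2, Receiver 4 (subtract circle equations pairwise → linear system) gives (x, y) ≈ (-2.3, 49.7).
Distances from that point to each station vs reported:
  Receiver 1: calculated 76.5 vs reported 76.4 → residual 0.1 km
  Receiver 2: calculated 95.1 vs reported 95.0 → residual 0.1 km
  Receiver 3: calculated 109.7 vs reported 72.2 → residual 37.5 km
  Receiver 4: calculated 143.8 vs reported 143.8 → residual 0.0 km
Receiver 1, Receiver 2, Receiver 4 are mutually consistent (residuals ≈ 0); Receiver 3 is off by 37.5 km.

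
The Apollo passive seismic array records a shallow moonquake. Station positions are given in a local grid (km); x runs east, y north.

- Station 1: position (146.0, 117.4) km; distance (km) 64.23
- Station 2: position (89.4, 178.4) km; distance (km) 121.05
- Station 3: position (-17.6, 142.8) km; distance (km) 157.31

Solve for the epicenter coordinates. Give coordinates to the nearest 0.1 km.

Circle about each station: (x − 146.0)² + (y − 117.4)² = 64.23²; (x − 89.4)² + (y − 178.4)² = 121.05²; (x + 17.6)² + (y − 142.8)² = 157.31².
Subtracting the Station 1 equation from the Station 2 and Station 3 equations removes the quadratic terms:
-113.2 x + 122.0 y = -5807.45
-327.2 x + 50.8 y = -35018.10
Solving the 2×2 system: x ≈ 116.4, y ≈ 60.4 km.
Check against Station 1 (with the unrounded x, y): √((x − 146.0)²+(y − 117.4)²) = 64.22 ≈ 64.23 km. ✓

116.4 km east, 60.4 km north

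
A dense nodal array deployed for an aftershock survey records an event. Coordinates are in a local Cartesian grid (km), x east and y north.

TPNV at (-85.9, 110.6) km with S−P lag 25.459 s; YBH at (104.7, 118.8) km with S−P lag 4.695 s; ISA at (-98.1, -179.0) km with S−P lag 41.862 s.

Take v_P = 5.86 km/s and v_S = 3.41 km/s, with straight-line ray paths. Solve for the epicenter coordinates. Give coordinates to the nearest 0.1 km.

120.0 km east, 83.7 km north

Distance from S−P lag: d = Δt · v_P v_S / (v_P − v_S) = Δt · (5.86·3.41)/(5.86−3.41) ≈ 8.1562·Δt.
So d_TPNV = 207.65, d_YBH = 38.29, d_ISA = 341.43 km.
Circle about each station: (x + 85.9)² + (y − 110.6)² = 207.65²; (x − 104.7)² + (y − 118.8)² = 38.29²; (x + 98.1)² + (y + 179.0)² = 341.43².
Subtracting the TPNV equation from the YBH and ISA equations removes the quadratic terms:
381.2 x + 16.4 y = 47116.76
-24.4 x − 579.2 y = -51402.48
Solving the 2×2 system: x ≈ 120.0, y ≈ 83.7 km.
Check against TPNV (with the unrounded x, y): √((x + 85.9)²+(y − 110.6)²) = 207.65 ≈ 207.65 km. ✓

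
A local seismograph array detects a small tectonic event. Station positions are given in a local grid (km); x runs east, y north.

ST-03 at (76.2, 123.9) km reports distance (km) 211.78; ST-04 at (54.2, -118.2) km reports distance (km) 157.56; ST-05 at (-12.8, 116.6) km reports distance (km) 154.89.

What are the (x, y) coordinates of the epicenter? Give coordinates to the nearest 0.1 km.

Circle about each station: (x − 76.2)² + (y − 123.9)² = 211.78²; (x − 54.2)² + (y + 118.2)² = 157.56²; (x + 12.8)² + (y − 116.6)² = 154.89².
Subtracting pairs of circle equations eliminates x²+y² and gives linear equations (the radical axes):
-44.0 x − 484.2 y = 15776.84
-178.0 x − 14.6 y = 13461.61
Solving the 2×2 system: x ≈ -73.5, y ≈ -25.9 km.
Check against ST-03 (with the unrounded x, y): √((x − 76.2)²+(y − 123.9)²) = 211.78 ≈ 211.78 km. ✓

-73.5 km east, -25.9 km north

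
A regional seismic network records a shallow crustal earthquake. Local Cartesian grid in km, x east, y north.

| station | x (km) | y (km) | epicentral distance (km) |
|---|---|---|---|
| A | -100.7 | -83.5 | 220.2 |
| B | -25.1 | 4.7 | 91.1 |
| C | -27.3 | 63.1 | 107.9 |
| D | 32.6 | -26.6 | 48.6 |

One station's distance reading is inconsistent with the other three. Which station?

Solve using three stations at a time. Using B, C, D (subtract circle equations pairwise → linear system) gives (x, y) ≈ (65.9, 8.7).
Distances from that point to each station vs reported:
  A: calculated 190.4 vs reported 220.2 → residual 29.8 km
  B: calculated 91.1 vs reported 91.1 → residual 0.0 km
  C: calculated 107.9 vs reported 107.9 → residual 0.0 km
  D: calculated 48.5 vs reported 48.6 → residual 0.1 km
B, C, D are mutually consistent (residuals ≈ 0); A is off by 29.8 km.

A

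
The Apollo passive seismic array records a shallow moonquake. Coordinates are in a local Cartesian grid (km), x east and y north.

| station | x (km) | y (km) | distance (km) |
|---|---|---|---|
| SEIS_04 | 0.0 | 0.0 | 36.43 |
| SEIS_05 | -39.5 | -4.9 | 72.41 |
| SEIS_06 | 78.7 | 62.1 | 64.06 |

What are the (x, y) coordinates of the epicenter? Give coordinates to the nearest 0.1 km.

(26.4, 25.1)

Circle about each station: x² + y² = 36.43²; (x + 39.5)² + (y + 4.9)² = 72.41²; (x − 78.7)² + (y − 62.1)² = 64.06².
Subtracting the SEIS_04 equation from the SEIS_05 and SEIS_06 equations removes the quadratic terms:
-79.0 x − 9.8 y = -2331.80
157.4 x + 124.2 y = 7273.56
Solving the 2×2 system: x ≈ 26.4, y ≈ 25.1 km.
Check against SEIS_04 (with the unrounded x, y): √(x²+y²) = 36.43 ≈ 36.43 km. ✓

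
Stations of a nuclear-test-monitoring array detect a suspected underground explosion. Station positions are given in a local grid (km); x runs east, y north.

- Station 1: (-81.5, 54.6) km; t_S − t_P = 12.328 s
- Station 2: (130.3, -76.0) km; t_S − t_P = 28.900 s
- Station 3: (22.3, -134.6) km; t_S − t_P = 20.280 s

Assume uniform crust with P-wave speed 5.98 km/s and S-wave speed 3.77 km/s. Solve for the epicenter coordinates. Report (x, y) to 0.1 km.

Distance from S−P lag: d = Δt · v_P v_S / (v_P − v_S) = Δt · (5.98·3.77)/(5.98−3.77) ≈ 10.2012·Δt.
So d_Station 1 = 125.76, d_Station 2 = 294.81, d_Station 3 = 206.88 km.
Circle about each station: (x + 81.5)² + (y − 54.6)² = 125.76²; (x − 130.3)² + (y + 76.0)² = 294.81²; (x − 22.3)² + (y + 134.6)² = 206.88².
Subtracting pairs of circle equations eliminates x²+y² and gives linear equations (the radical axes):
423.6 x − 261.2 y = -57966.68
207.6 x − 378.4 y = -17992.72
Solving the 2×2 system: x ≈ -162.5, y ≈ -41.6 km.

(-162.5, -41.6)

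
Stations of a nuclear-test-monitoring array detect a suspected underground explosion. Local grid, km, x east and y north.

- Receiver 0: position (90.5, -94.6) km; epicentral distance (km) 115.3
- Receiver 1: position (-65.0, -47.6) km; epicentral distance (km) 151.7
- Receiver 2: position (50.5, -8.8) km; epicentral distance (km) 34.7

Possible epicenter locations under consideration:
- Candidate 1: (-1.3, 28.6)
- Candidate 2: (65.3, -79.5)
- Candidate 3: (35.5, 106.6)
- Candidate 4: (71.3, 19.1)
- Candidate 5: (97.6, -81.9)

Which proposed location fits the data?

For each candidate, compare |candidate − station| to the reported distance:
Candidate 1: residuals Receiver 0 38.3, Receiver 1 52.4, Receiver 2 29.2 → max 52.4 km
Candidate 2: residuals Receiver 0 85.9, Receiver 1 17.6, Receiver 2 37.5 → max 85.9 km
Candidate 3: residuals Receiver 0 93.3, Receiver 1 32.4, Receiver 2 81.7 → max 93.3 km
Candidate 4: residuals Receiver 0 0.0, Receiver 1 0.0, Receiver 2 0.1 → max 0.1 km
Candidate 5: residuals Receiver 0 100.8, Receiver 1 14.5, Receiver 2 52.3 → max 100.8 km
Only Candidate 4 has all residuals ≈ 0.

Candidate 4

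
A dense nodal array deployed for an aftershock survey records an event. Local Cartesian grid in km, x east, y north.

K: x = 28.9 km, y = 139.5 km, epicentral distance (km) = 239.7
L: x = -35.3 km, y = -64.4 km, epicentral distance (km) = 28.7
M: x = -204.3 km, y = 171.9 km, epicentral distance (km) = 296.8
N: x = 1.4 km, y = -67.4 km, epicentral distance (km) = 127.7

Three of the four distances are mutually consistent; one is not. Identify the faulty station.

Solve using three stations at a time. Using K, L, M (subtract circle equations pairwise → linear system) gives (x, y) ≈ (-55.4, -84.9).
Distances from that point to each station vs reported:
  K: calculated 239.7 vs reported 239.7 → residual 0.0 km
  L: calculated 28.7 vs reported 28.7 → residual 0.0 km
  M: calculated 296.8 vs reported 296.8 → residual 0.0 km
  N: calculated 59.5 vs reported 127.7 → residual 68.2 km
K, L, M are mutually consistent (residuals ≈ 0); N is off by 68.2 km.

N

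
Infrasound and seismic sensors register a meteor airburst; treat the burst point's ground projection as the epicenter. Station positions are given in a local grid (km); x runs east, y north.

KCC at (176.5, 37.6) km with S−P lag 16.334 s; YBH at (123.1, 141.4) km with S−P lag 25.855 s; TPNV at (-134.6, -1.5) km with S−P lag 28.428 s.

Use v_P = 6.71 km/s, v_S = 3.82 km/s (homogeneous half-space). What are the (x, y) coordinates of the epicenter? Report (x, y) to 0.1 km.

(102.6, -87.0)

Distance from S−P lag: d = Δt · v_P v_S / (v_P − v_S) = Δt · (6.71·3.82)/(6.71−3.82) ≈ 8.8693·Δt.
So d_KCC = 144.87, d_YBH = 229.32, d_TPNV = 252.14 km.
Circle about each station: (x − 176.5)² + (y − 37.6)² = 144.87²; (x − 123.1)² + (y − 141.4)² = 229.32²; (x + 134.6)² + (y + 1.5)² = 252.14².
Subtracting the KCC equation from the YBH and TPNV equations removes the quadratic terms:
-106.8 x + 207.6 y = -29018.79
-622.2 x − 78.2 y = -57033.86
Solving the 2×2 system: x ≈ 102.6, y ≈ -87.0 km.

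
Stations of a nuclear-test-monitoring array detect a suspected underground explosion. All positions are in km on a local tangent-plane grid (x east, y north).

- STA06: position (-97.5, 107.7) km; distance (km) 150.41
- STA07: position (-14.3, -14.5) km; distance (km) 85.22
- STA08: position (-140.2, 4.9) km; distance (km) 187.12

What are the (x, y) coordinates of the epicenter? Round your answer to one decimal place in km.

(41.4, 50.0)

Circle about each station: (x + 97.5)² + (y − 107.7)² = 150.41²; (x + 14.3)² + (y + 14.5)² = 85.22²; (x + 140.2)² + (y − 4.9)² = 187.12².
Subtracting the STA06 equation from the STA07 and STA08 equations removes the quadratic terms:
166.4 x − 244.4 y = -5330.08
-85.4 x − 205.6 y = -13816.22
Solving the 2×2 system: x ≈ 41.4, y ≈ 50.0 km.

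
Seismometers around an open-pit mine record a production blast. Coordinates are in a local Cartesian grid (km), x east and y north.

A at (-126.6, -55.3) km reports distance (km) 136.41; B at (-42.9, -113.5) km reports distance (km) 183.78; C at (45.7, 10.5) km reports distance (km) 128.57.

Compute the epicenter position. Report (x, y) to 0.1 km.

(-69.1, 68.4)

Circle about each station: (x + 126.6)² + (y + 55.3)² = 136.41²; (x + 42.9)² + (y + 113.5)² = 183.78²; (x − 45.7)² + (y − 10.5)² = 128.57².
Subtracting pairs of circle equations eliminates x²+y² and gives linear equations (the radical axes):
167.4 x − 116.4 y = -19530.39
344.6 x + 131.6 y = -14809.47
Solving the 2×2 system: x ≈ -69.1, y ≈ 68.4 km.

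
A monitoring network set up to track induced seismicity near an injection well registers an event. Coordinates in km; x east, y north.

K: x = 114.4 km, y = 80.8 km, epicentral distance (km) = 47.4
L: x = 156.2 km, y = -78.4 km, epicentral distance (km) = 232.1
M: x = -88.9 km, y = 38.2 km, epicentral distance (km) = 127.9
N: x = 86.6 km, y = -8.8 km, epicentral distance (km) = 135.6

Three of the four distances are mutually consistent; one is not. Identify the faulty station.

Solve using three stations at a time. Using L, M, N (subtract circle equations pairwise → linear system) gives (x, y) ≈ (18.0, 107.9).
Distances from that point to each station vs reported:
  K: calculated 100.1 vs reported 47.4 → residual 52.7 km
  L: calculated 232.0 vs reported 232.1 → residual 0.1 km
  M: calculated 127.7 vs reported 127.9 → residual 0.2 km
  N: calculated 135.4 vs reported 135.6 → residual 0.2 km
L, M, N are mutually consistent (residuals ≈ 0); K is off by 52.7 km.

K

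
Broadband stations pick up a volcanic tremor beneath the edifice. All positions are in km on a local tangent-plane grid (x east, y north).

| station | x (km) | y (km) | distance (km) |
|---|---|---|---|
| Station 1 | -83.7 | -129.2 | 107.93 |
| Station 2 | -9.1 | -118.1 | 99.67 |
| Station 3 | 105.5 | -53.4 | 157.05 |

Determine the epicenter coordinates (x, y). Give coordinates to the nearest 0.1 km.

(-49.3, -26.9)

Circle about each station: (x + 83.7)² + (y + 129.2)² = 107.93²; (x + 9.1)² + (y + 118.1)² = 99.67²; (x − 105.5)² + (y + 53.4)² = 157.05².
Subtracting the Station 1 equation from the Station 2 and Station 3 equations removes the quadratic terms:
149.2 x + 22.2 y = -7953.13
378.4 x + 151.6 y = -22732.34
Solving the 2×2 system: x ≈ -49.3, y ≈ -26.9 km.
Check against Station 1 (with the unrounded x, y): √((x + 83.7)²+(y + 129.2)²) = 107.95 ≈ 107.93 km. ✓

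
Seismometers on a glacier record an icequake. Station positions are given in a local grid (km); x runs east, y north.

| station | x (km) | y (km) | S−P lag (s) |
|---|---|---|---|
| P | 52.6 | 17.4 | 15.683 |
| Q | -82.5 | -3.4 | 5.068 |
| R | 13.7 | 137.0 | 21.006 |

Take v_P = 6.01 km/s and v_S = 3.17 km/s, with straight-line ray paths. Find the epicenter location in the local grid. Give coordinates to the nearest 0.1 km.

(-52.5, 12.6)

Distance from S−P lag: d = Δt · v_P v_S / (v_P − v_S) = Δt · (6.01·3.17)/(6.01−3.17) ≈ 6.7083·Δt.
So d_P = 105.21, d_Q = 34.00, d_R = 140.92 km.
Circle about each station: (x − 52.6)² + (y − 17.4)² = 105.21²; (x + 82.5)² + (y + 3.4)² = 34.00²; (x − 13.7)² + (y − 137.0)² = 140.92².
Subtracting pairs of circle equations eliminates x²+y² and gives linear equations (the radical axes):
-270.2 x − 41.6 y = 13661.43
-77.8 x + 239.2 y = 7097.87
Solving the 2×2 system: x ≈ -52.5, y ≈ 12.6 km.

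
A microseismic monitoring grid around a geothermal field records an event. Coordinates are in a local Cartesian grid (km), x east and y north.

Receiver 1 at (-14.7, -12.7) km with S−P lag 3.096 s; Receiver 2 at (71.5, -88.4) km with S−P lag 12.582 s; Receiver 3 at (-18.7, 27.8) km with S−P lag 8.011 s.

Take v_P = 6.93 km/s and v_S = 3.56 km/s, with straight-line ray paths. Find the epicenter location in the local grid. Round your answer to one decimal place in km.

x ≈ 3.2 km, y ≈ -26.6 km

Distance from S−P lag: d = Δt · v_P v_S / (v_P − v_S) = Δt · (6.93·3.56)/(6.93−3.56) ≈ 7.3207·Δt.
So d_Receiver 1 = 22.66, d_Receiver 2 = 92.11, d_Receiver 3 = 58.65 km.
Circle about each station: (x + 14.7)² + (y + 12.7)² = 22.66²; (x − 71.5)² + (y + 88.4)² = 92.11²; (x + 18.7)² + (y − 27.8)² = 58.65².
Subtracting the Receiver 1 equation from the Receiver 2 and Receiver 3 equations removes the quadratic terms:
172.4 x − 151.4 y = 4578.65
-8.0 x + 81.0 y = -2181.20
Solving the 2×2 system: x ≈ 3.2, y ≈ -26.6 km.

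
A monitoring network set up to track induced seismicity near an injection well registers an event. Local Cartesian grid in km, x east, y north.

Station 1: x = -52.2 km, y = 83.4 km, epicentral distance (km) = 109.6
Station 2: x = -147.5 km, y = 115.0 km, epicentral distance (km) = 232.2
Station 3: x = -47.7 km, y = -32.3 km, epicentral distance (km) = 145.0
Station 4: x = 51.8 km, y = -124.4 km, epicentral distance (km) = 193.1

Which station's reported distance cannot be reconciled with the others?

Station 2

Solve using three stations at a time. Using Station 1, Station 3, Station 4 (subtract circle equations pairwise → linear system) gives (x, y) ≈ (56.4, 68.6).
Distances from that point to each station vs reported:
  Station 1: calculated 109.6 vs reported 109.6 → residual 0.0 km
  Station 2: calculated 209.1 vs reported 232.2 → residual 23.1 km
  Station 3: calculated 145.0 vs reported 145.0 → residual 0.0 km
  Station 4: calculated 193.1 vs reported 193.1 → residual 0.0 km
Station 1, Station 3, Station 4 are mutually consistent (residuals ≈ 0); Station 2 is off by 23.1 km.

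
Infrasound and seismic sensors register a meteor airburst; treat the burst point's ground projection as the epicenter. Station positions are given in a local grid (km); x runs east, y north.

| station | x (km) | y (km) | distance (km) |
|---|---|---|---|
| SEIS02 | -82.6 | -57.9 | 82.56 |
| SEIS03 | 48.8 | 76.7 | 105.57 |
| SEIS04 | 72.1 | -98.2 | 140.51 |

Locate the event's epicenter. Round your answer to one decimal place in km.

Circle about each station: (x + 82.6)² + (y + 57.9)² = 82.56²; (x − 48.8)² + (y − 76.7)² = 105.57²; (x − 72.1)² + (y + 98.2)² = 140.51².
Subtracting the SEIS02 equation from the SEIS03 and SEIS04 equations removes the quadratic terms:
262.8 x + 269.2 y = -6239.71
309.4 x − 80.6 y = -8260.43
Solving the 2×2 system: x ≈ -26.1, y ≈ 2.3 km.

-26.1 km east, 2.3 km north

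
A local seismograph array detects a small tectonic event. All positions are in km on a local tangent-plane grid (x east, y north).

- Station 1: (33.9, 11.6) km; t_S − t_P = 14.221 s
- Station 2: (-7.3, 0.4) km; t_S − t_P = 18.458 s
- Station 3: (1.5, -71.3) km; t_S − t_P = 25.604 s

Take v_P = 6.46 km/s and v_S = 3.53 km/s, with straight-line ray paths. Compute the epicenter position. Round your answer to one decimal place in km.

Distance from S−P lag: d = Δt · v_P v_S / (v_P − v_S) = Δt · (6.46·3.53)/(6.46−3.53) ≈ 7.7829·Δt.
So d_Station 1 = 110.68, d_Station 2 = 143.66, d_Station 3 = 199.27 km.
Circle about each station: (x − 33.9)² + (y − 11.6)² = 110.68²; (x + 7.3)² + (y − 0.4)² = 143.66²; (x − 1.5)² + (y + 71.3)² = 199.27².
Subtracting the Station 1 equation from the Station 2 and Station 3 equations removes the quadratic terms:
-82.4 x − 22.4 y = -9618.45
-64.8 x − 165.8 y = -23656.30
Solving the 2×2 system: x ≈ 87.2, y ≈ 108.6 km.

x ≈ 87.2 km, y ≈ 108.6 km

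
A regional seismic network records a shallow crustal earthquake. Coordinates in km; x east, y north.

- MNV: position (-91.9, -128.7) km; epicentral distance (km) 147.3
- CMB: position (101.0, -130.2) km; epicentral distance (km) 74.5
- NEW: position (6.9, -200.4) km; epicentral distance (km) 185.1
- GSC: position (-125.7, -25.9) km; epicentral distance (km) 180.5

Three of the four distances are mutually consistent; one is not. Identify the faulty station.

NEW

Solve using three stations at a time. Using MNV, CMB, GSC (subtract circle equations pairwise → linear system) gives (x, y) ≈ (46.8, -79.1).
Distances from that point to each station vs reported:
  MNV: calculated 147.3 vs reported 147.3 → residual 0.0 km
  CMB: calculated 74.5 vs reported 74.5 → residual 0.0 km
  NEW: calculated 127.7 vs reported 185.1 → residual 57.4 km
  GSC: calculated 180.5 vs reported 180.5 → residual 0.0 km
MNV, CMB, GSC are mutually consistent (residuals ≈ 0); NEW is off by 57.4 km.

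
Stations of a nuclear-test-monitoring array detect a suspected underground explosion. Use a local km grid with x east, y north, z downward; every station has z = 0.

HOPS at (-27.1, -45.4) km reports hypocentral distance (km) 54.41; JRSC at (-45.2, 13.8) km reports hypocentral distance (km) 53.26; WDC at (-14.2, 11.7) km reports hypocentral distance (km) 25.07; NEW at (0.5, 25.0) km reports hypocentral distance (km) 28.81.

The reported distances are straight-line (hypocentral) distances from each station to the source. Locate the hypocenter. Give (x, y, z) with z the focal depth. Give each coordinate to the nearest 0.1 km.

(4.9, -2.2, 8.4)

Each station gives a sphere (x−x_i)² + (y−y_i)² + z² = d_i² (stations at z=0).
Subtracting the HOPS sphere from JRSC and WDC: z² cancels, leaving linear equations in x and y:
-36.2 x + 118.4 y = -438.27
25.8 x + 114.2 y = -125.10
Solving: x ≈ 4.902, y ≈ -2.203 km (keep extra digits for the depth step; rounded: 4.9, -2.2).
Then from the HOPS sphere: z² = 54.41² − (x + 27.1)² − (y + 45.4)² with x = 4.902, y = -2.203, so z ≈ 8.387 ≈ 8.4 km.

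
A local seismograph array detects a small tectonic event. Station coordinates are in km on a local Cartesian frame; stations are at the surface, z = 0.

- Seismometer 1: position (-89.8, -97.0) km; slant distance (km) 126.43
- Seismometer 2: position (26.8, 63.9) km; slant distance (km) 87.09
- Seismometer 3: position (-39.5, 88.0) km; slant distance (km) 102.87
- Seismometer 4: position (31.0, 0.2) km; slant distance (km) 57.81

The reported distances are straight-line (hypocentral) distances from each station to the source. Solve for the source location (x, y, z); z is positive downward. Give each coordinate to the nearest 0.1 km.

Each station gives a sphere (x−x_i)² + (y−y_i)² + z² = d_i² (stations at z=0).
Subtracting the Seismometer 1 sphere from Seismometer 2 and Seismometer 3: z² cancels, leaving linear equations in x and y:
233.2 x + 321.8 y = -4271.71
100.6 x + 370.0 y = -2766.48
Solving: x ≈ -12.804, y ≈ -3.996 km (keep extra digits for the depth step; rounded: -12.8, -4.0).
Then from the Seismometer 1 sphere: z² = 126.43² − (x + 89.8)² − (y + 97.0)² with x = -12.804, y = -3.996, so z ≈ 37.502 ≈ 37.5 km.
Check against Seismometer 4 (with the unrounded solution): distance 57.82 ≈ 57.81 km. ✓

(-12.8, -4.0, 37.5)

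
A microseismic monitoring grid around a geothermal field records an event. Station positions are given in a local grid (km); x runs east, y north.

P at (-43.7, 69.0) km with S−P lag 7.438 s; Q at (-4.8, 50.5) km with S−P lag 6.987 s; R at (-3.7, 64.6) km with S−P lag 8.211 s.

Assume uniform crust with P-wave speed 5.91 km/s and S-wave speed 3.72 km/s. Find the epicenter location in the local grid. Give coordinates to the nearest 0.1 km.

Distance from S−P lag: d = Δt · v_P v_S / (v_P − v_S) = Δt · (5.91·3.72)/(5.91−3.72) ≈ 10.0389·Δt.
So d_P = 74.67, d_Q = 70.14, d_R = 82.43 km.
Circle about each station: (x + 43.7)² + (y − 69.0)² = 74.67²; (x + 4.8)² + (y − 50.5)² = 70.14²; (x + 3.7)² + (y − 64.6)² = 82.43².
Subtracting the P equation from the Q and R equations removes the quadratic terms:
77.8 x − 37.0 y = -3441.41
80.0 x − 8.8 y = -3702.94
Solving the 2×2 system: x ≈ -46.9, y ≈ -5.6 km.

-46.9 km east, -5.6 km north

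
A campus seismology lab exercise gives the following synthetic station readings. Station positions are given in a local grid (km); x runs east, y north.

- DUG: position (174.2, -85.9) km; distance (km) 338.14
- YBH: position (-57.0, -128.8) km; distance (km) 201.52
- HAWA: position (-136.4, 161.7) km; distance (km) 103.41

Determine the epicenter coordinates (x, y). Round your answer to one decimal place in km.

Circle about each station: (x − 174.2)² + (y + 85.9)² = 338.14²; (x + 57.0)² + (y + 128.8)² = 201.52²; (x + 136.4)² + (y − 161.7)² = 103.41².
Subtracting pairs of circle equations eliminates x²+y² and gives linear equations (the radical axes):
-462.4 x − 85.8 y = 55842.34
-621.2 x + 495.2 y = 110672.43
Solving the 2×2 system: x ≈ -131.6, y ≈ 58.4 km.

x ≈ -131.6 km, y ≈ 58.4 km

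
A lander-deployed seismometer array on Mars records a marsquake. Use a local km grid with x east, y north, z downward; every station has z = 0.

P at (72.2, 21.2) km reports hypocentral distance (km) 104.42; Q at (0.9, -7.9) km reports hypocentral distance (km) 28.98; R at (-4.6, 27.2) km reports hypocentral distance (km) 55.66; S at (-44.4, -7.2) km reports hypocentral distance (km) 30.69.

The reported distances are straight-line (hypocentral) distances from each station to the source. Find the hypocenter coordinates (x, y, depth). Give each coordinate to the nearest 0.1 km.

(-20.9, -25.5, 7.4)

Each station gives a sphere (x−x_i)² + (y−y_i)² + z² = d_i² (stations at z=0).
Subtracting the P sphere from Q and R: z² cancels, leaving linear equations in x and y:
-142.6 x − 58.2 y = 4464.64
-153.6 x + 12.0 y = 2904.22
Solving: x ≈ -20.900, y ≈ -25.503 km (keep extra digits for the depth step; rounded: -20.9, -25.5).
Then from the P sphere: z² = 104.42² − (x − 72.2)² − (y − 21.2)² with x = -20.900, y = -25.503, so z ≈ 7.400 ≈ 7.4 km.
Check against S (with the unrounded solution): distance 30.69 ≈ 30.69 km. ✓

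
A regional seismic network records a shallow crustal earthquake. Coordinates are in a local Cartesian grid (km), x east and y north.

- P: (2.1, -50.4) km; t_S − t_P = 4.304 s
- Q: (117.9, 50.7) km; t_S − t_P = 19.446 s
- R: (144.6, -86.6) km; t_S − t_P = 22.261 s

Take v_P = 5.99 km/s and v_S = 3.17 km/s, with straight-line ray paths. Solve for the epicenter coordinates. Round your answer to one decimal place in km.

Distance from S−P lag: d = Δt · v_P v_S / (v_P − v_S) = Δt · (5.99·3.17)/(5.99−3.17) ≈ 6.7334·Δt.
So d_P = 28.98, d_Q = 130.94, d_R = 149.89 km.
Circle about each station: (x − 2.1)² + (y + 50.4)² = 28.98²; (x − 117.9)² + (y − 50.7)² = 130.94²; (x − 144.6)² + (y + 86.6)² = 149.89².
Subtracting the P equation from the Q and R equations removes the quadratic terms:
231.6 x + 202.2 y = -2379.11
285.0 x − 72.4 y = 4236.98
Solving the 2×2 system: x ≈ 9.2, y ≈ -22.3 km.
Check against P (with the unrounded x, y): √((x − 2.1)²+(y + 50.4)²) = 28.98 ≈ 28.98 km. ✓

9.2 km east, -22.3 km north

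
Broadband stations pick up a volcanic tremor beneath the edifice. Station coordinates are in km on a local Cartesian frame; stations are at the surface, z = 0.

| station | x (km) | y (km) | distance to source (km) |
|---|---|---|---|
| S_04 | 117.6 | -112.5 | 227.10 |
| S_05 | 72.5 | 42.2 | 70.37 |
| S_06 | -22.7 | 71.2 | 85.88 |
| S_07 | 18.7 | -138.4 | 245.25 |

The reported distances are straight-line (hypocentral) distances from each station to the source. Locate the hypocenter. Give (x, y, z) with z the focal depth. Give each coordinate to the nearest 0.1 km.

(51.7, 102.9, 28.9)

Each station gives a sphere (x−x_i)² + (y−y_i)² + z² = d_i² (stations at z=0).
Subtracting the S_04 sphere from S_05 and S_06: z² cancels, leaving linear equations in x and y:
-90.2 x + 309.4 y = 27173.55
-280.6 x + 367.4 y = 23297.76
Solving: x ≈ 51.701, y ≈ 102.899 km (keep extra digits for the depth step; rounded: 51.7, 102.9).
Then from the S_04 sphere: z² = 227.10² − (x − 117.6)² − (y + 112.5)² with x = 51.701, y = 102.899, so z ≈ 28.896 ≈ 28.9 km.
Check against S_07 (with the unrounded solution): distance 245.25 ≈ 245.25 km. ✓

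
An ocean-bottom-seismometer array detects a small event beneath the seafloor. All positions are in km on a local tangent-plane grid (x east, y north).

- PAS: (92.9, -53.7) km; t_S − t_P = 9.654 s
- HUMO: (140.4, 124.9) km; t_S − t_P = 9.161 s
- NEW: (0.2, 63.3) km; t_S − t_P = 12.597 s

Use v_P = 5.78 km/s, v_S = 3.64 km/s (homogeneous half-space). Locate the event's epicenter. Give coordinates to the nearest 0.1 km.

(121.2, 36.9)

Distance from S−P lag: d = Δt · v_P v_S / (v_P − v_S) = Δt · (5.78·3.64)/(5.78−3.64) ≈ 9.8314·Δt.
So d_PAS = 94.91, d_HUMO = 90.07, d_NEW = 123.85 km.
Circle about each station: (x − 92.9)² + (y + 53.7)² = 94.91²; (x − 140.4)² + (y − 124.9)² = 90.07²; (x − 0.2)² + (y − 63.3)² = 123.85².
Subtracting the PAS equation from the HUMO and NEW equations removes the quadratic terms:
95.0 x + 357.2 y = 24693.37
-185.4 x + 234.0 y = -13838.08
Solving the 2×2 system: x ≈ 121.2, y ≈ 36.9 km.
Check against PAS (with the unrounded x, y): √((x − 92.9)²+(y + 53.7)²) = 94.91 ≈ 94.91 km. ✓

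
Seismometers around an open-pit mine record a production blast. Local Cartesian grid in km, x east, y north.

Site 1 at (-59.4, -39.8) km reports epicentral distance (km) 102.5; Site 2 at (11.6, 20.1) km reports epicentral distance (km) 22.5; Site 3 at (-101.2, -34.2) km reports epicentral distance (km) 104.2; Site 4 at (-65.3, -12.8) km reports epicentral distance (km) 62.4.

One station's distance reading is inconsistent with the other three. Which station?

Solve using three stations at a time. Using Site 2, Site 3, Site 4 (subtract circle equations pairwise → linear system) gives (x, y) ≈ (-10.9, 17.8).
Distances from that point to each station vs reported:
  Site 1: calculated 75.3 vs reported 102.5 → residual 27.2 km
  Site 2: calculated 22.6 vs reported 22.5 → residual 0.1 km
  Site 3: calculated 104.2 vs reported 104.2 → residual 0.0 km
  Site 4: calculated 62.4 vs reported 62.4 → residual 0.0 km
Site 2, Site 3, Site 4 are mutually consistent (residuals ≈ 0); Site 1 is off by 27.2 km.

Site 1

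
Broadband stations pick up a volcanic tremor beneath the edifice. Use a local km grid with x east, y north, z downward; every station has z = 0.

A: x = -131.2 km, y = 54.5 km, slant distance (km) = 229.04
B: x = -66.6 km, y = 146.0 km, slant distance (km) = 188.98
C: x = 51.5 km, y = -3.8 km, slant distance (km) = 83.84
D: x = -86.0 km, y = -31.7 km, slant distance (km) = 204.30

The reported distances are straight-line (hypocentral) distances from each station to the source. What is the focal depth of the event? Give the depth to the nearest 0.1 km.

41.2 km

Each station gives a sphere (x−x_i)² + (y−y_i)² + z² = d_i² (stations at z=0).
Subtracting the A sphere from B and C: z² cancels, leaving linear equations in x and y:
129.2 x + 183.0 y = 22313.75
365.4 x − 116.6 y = 27913.18
Solving: x ≈ 94.100, y ≈ 55.497 km (keep extra digits for the depth step; rounded: 94.1, 55.5).
Then from the A sphere: z² = 229.04² − (x + 131.2)² − (y − 54.5)² with x = 94.100, y = 55.497, so z ≈ 41.210 ≈ 41.2 km.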